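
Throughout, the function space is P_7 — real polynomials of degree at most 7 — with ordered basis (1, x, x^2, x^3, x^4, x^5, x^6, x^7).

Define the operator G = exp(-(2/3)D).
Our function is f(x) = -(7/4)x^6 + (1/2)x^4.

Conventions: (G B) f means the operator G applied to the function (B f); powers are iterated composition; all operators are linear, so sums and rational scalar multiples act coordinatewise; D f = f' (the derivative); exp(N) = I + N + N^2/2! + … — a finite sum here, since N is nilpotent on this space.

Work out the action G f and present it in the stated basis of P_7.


g(x) = -(7/4)x^6 + 7x^5 - (67/6)x^4 + (244/27)x^3 - (104/27)x^2 + (64/81)x - 40/729

order-1 term: 7x^5 - (4/3)x^3
order-2 term: -(35/3)x^4 + (4/3)x^2
order-3 term: (280/27)x^3 - (16/27)x
order-4 term: -(140/27)x^2 + 8/81
order-5 term: (112/81)x
order-6 term: -112/729
the series for exp(-(2/3)D) f terminates at order 6
exp(-(2/3)D) f = -(7/4)x^6 + 7x^5 - (67/6)x^4 + (244/27)x^3 - (104/27)x^2 + (64/81)x - 40/729


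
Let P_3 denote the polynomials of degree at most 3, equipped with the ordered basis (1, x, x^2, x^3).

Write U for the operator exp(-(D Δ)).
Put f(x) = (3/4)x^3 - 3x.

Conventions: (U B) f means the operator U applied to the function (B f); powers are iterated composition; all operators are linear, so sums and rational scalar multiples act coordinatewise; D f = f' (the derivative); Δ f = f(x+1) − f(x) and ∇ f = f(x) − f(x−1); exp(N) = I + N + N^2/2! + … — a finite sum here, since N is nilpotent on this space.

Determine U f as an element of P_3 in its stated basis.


order-1 term: -(9/2)x - 9/4
the series for exp(-(D Δ)) f terminates at order 1
exp(-(D Δ)) f = (3/4)x^3 - (15/2)x - 9/4

the image equals g(x) = (3/4)x^3 - (15/2)x - 9/4


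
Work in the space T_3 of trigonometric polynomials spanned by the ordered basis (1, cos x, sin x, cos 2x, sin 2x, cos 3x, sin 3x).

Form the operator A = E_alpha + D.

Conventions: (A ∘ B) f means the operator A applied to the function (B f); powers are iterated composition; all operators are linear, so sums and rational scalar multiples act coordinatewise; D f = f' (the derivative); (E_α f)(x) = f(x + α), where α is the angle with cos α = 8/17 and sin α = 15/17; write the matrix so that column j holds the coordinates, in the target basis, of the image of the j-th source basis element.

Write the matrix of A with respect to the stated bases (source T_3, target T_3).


image of 1: 1
image of cos x: (8/17)cos x - (32/17)sin x
image of sin x: (32/17)cos x + (8/17)sin x
image of cos 2x: -(161/289)cos 2x - (818/289)sin 2x
image of sin 2x: (818/289)cos 2x - (161/289)sin 2x
image of cos 3x: -(4888/4913)cos 3x - (14244/4913)sin 3x
image of sin 3x: (14244/4913)cos 3x - (4888/4913)sin 3x
each image's coordinates form column j of the matrix

the matrix is [[1, 0, 0, 0, 0, 0, 0]; [0, 8/17, 32/17, 0, 0, 0, 0]; [0, -32/17, 8/17, 0, 0, 0, 0]; [0, 0, 0, -161/289, 818/289, 0, 0]; [0, 0, 0, -818/289, -161/289, 0, 0]; [0, 0, 0, 0, 0, -4888/4913, 14244/4913]; [0, 0, 0, 0, 0, -14244/4913, -4888/4913]] (rows listed top to bottom)


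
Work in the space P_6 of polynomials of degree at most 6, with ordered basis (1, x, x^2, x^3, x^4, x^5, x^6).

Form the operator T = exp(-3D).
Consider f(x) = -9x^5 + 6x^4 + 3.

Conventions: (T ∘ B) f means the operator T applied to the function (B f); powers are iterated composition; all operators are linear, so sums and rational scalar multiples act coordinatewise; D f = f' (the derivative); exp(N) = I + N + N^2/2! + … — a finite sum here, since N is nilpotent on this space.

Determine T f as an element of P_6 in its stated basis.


order-1 term: 135x^4 - 72x^3
order-2 term: -810x^3 + 324x^2
order-3 term: 2430x^2 - 648x
order-4 term: -3645x + 486
order-5 term: 2187
the series for exp(-3D) f terminates at order 5
exp(-3D) f = -9x^5 + 141x^4 - 882x^3 + 2754x^2 - 4293x + 2676

g(x) = -9x^5 + 141x^4 - 882x^3 + 2754x^2 - 4293x + 2676


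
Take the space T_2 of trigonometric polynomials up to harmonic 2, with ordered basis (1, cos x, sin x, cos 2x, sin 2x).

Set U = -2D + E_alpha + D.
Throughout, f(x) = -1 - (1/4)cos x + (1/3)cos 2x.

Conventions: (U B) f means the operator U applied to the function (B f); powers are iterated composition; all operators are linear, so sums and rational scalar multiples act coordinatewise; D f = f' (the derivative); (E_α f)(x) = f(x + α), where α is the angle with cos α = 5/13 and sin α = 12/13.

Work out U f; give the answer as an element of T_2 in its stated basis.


the result is g(x) = -1 - (5/52)cos x - (1/52)sin x - (119/507)cos 2x + (218/507)sin 2x

D f = (1/4)sin x - (2/3)sin 2x
(-2D) f = -(1/2)sin x + (4/3)sin 2x
E_alpha f = -1 - (5/52)cos x + (3/13)sin x - (119/507)cos 2x - (40/169)sin 2x
D f = (1/4)sin x - (2/3)sin 2x
(-2D + E_alpha + D) f = -1 - (5/52)cos x - (1/52)sin x - (119/507)cos 2x + (218/507)sin 2x


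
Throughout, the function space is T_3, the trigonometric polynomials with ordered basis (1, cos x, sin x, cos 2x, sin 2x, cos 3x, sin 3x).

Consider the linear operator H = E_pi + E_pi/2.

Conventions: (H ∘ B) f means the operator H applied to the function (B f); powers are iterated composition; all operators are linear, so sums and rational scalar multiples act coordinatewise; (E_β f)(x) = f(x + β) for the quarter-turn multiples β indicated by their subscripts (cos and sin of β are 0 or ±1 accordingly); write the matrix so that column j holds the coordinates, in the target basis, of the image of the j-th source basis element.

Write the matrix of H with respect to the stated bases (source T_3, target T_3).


the matrix is [[2, 0, 0, 0, 0, 0, 0]; [0, -1, 1, 0, 0, 0, 0]; [0, -1, -1, 0, 0, 0, 0]; [0, 0, 0, 0, 0, 0, 0]; [0, 0, 0, 0, 0, 0, 0]; [0, 0, 0, 0, 0, -1, -1]; [0, 0, 0, 0, 0, 1, -1]] (rows listed top to bottom)

image of 1: 2
image of cos x: -cos x - sin x
image of sin x: cos x - sin x
image of cos 2x: 0
image of sin 2x: 0
image of cos 3x: -cos 3x + sin 3x
image of sin 3x: -cos 3x - sin 3x
each image's coordinates form column j of the matrix


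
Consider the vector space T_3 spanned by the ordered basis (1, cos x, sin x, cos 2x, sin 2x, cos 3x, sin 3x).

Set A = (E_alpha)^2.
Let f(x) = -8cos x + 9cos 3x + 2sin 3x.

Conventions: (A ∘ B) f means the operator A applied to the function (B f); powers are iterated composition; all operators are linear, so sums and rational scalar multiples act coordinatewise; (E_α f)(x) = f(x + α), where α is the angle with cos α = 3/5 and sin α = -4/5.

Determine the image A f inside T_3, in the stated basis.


the result is g(x) = (56/25)cos x - (192/25)sin x + (126369/15625)cos 3x - (69158/15625)sin 3x

E_alpha f = -(24/5)cos x - (32/5)sin x - (1141/125)cos 3x + (162/125)sin 3x
E_alpha E_alpha f = (56/25)cos x - (192/25)sin x + (126369/15625)cos 3x - (69158/15625)sin 3x


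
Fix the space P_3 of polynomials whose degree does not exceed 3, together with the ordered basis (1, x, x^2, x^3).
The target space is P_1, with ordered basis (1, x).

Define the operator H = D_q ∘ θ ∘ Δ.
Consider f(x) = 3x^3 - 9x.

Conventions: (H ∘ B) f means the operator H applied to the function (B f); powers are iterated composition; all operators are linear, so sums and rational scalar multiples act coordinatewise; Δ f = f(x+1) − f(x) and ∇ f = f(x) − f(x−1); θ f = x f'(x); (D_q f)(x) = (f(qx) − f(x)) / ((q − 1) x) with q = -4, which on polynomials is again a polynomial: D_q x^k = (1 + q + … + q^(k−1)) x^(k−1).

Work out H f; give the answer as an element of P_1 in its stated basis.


Δ f = 9x^2 + 9x - 6
θ Δ f = 18x^2 + 9x
D_q (θ ∘ Δ) f = -54x + 9

the image equals g(x) = -54x + 9


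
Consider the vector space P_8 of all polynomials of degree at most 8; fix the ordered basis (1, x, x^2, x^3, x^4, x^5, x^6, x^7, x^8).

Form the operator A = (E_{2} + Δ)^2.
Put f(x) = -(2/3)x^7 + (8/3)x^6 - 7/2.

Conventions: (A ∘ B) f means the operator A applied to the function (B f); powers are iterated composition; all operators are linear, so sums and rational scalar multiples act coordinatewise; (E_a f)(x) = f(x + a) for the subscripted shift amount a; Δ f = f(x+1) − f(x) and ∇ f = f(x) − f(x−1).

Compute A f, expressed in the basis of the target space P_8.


E_{2} f = -(2/3)x^7 - (20/3)x^6 - 24x^5 - (80/3)x^4 + (160/3)x^3 + 192x^2 + (640/3)x + 491/6
Δ f = -(14/3)x^6 + 2x^5 + (50/3)x^4 + 30x^3 + 26x^2 + (34/3)x + 2
(E_{2} + Δ) f = -(2/3)x^7 - (34/3)x^6 - 22x^5 - 10x^4 + (250/3)x^3 + 218x^2 + (674/3)x + 503/6
E_{2} (E_{2} + Δ) f = -(2/3)x^7 - (62/3)x^6 - 214x^5 - (3290/3)x^4 - (9190/3)x^3 - 4450x^2 - 2458x + 2383/6
Δ (E_{2} + Δ) f = -(14/3)x^6 - 82x^5 - (910/3)x^4 - 510x^3 - 214x^2 + (1390/3)x + 482
(E_{2} + Δ) (E_{2} + Δ) f = -(2/3)x^7 - (76/3)x^6 - 296x^5 - 1400x^4 - (10720/3)x^3 - 4664x^2 - (5984/3)x + 5275/6

g(x) = -(2/3)x^7 - (76/3)x^6 - 296x^5 - 1400x^4 - (10720/3)x^3 - 4664x^2 - (5984/3)x + 5275/6


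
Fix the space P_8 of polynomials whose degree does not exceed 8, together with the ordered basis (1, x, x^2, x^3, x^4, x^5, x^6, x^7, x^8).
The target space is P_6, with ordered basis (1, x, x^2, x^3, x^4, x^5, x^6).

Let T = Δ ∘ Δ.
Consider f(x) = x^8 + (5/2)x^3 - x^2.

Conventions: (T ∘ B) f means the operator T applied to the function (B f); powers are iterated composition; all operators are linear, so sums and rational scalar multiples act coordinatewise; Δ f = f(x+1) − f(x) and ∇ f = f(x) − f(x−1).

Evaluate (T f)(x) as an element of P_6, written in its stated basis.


the result is g(x) = 56x^6 + 336x^5 + 980x^4 + 1680x^3 + 1736x^2 + 1023x + 267

Δ f = 8x^7 + 28x^6 + 56x^5 + 70x^4 + 56x^3 + (71/2)x^2 + (27/2)x + 5/2
Δ Δ f = 56x^6 + 336x^5 + 980x^4 + 1680x^3 + 1736x^2 + 1023x + 267


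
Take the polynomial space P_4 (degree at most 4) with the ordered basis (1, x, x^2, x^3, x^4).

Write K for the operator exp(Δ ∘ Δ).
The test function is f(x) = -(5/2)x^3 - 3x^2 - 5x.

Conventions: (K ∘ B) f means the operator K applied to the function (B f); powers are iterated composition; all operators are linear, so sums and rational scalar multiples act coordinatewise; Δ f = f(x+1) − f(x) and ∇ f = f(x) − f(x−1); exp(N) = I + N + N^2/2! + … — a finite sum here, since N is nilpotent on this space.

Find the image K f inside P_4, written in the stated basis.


the image equals g(x) = -(5/2)x^3 - 3x^2 - 20x - 21

order-1 term: -15x - 21
the series for exp(Δ ∘ Δ) f terminates at order 1
exp(Δ ∘ Δ) f = -(5/2)x^3 - 3x^2 - 20x - 21


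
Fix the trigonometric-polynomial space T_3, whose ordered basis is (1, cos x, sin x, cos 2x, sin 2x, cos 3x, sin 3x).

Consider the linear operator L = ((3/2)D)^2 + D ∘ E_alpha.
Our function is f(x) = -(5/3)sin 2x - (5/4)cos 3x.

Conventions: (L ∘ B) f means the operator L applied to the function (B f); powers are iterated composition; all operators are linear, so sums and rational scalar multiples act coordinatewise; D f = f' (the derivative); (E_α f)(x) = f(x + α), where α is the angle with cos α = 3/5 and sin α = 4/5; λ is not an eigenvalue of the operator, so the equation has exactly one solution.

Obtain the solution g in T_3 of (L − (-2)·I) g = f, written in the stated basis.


write g with unknown coordinates in the stated basis and equate coefficients in (L − (-2)·I) g = f
solving from the highest basis element down gives g = -(70/5991)cos 2x + (1115/5991)sin 2x + (48265/761213)cos 3x + (7020/761213)sin 3x
check: L g = (140/5991)cos 2x - (12215/5991)sin 2x - (4192185/3044852)cos 3x - (14040/761213)sin 3x
so L g − (-2)·g = -(5/3)sin 2x - (5/4)cos 3x = f ✓

the result is g(x) = -(70/5991)cos 2x + (1115/5991)sin 2x + (48265/761213)cos 3x + (7020/761213)sin 3x


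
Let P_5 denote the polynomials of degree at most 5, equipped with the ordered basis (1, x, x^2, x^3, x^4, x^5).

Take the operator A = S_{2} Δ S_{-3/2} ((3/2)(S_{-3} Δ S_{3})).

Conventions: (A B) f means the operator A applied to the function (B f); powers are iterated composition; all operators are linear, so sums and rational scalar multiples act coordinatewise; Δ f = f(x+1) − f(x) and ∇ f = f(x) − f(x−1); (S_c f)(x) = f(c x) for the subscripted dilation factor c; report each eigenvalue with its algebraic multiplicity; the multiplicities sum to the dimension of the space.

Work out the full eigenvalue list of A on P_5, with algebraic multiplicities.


image of 1: 0
image of x: 0
image of x^2: 243/2
image of x^3: (19683/2)x + 24057/8
image of x^4: 531441x^2 + (649539/2)x + 61236
image of x^5: 23914845x^3 + (87687765/4)x^2 + 8266860x + 37168065/32
the matrix is upper triangular; its diagonal is (0, 0, 0, 0, 0, 0)
for a triangular matrix the eigenvalues are the diagonal entries, with algebraic multiplicity their repetition count

λ = 0 (multiplicity 6)


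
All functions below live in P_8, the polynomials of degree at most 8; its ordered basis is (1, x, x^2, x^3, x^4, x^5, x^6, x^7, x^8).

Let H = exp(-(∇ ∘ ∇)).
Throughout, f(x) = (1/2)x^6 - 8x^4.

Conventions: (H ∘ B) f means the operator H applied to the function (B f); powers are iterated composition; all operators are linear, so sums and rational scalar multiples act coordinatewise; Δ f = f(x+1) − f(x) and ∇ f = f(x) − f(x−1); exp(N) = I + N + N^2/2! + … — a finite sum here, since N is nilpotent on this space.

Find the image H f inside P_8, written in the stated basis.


order-1 term: -15x^4 + 60x^3 - 9x^2 - 102x + 81
order-2 term: 90x^2 - 360x + 294
order-3 term: -60
the series for exp(-(∇ ∘ ∇)) f terminates at order 3
exp(-(∇ ∘ ∇)) f = (1/2)x^6 - 23x^4 + 60x^3 + 81x^2 - 462x + 315

the image equals g(x) = (1/2)x^6 - 23x^4 + 60x^3 + 81x^2 - 462x + 315


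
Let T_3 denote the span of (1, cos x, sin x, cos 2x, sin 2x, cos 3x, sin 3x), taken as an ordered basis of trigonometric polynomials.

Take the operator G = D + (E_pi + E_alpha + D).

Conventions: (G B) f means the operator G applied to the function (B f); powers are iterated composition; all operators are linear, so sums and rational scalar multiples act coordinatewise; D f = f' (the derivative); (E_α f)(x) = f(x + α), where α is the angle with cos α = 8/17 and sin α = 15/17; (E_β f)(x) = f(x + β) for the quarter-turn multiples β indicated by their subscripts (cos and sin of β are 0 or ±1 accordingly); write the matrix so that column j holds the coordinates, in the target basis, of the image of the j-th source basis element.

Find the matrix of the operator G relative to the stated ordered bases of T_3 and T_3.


image of 1: 2
image of cos x: -(9/17)cos x - (49/17)sin x
image of sin x: (49/17)cos x - (9/17)sin x
image of cos 2x: (128/289)cos 2x - (1396/289)sin 2x
image of sin 2x: (1396/289)cos 2x + (128/289)sin 2x
image of cos 3x: -(9801/4913)cos 3x - (28983/4913)sin 3x
image of sin 3x: (28983/4913)cos 3x - (9801/4913)sin 3x
each image's coordinates form column j of the matrix

the matrix is [[2, 0, 0, 0, 0, 0, 0]; [0, -9/17, 49/17, 0, 0, 0, 0]; [0, -49/17, -9/17, 0, 0, 0, 0]; [0, 0, 0, 128/289, 1396/289, 0, 0]; [0, 0, 0, -1396/289, 128/289, 0, 0]; [0, 0, 0, 0, 0, -9801/4913, 28983/4913]; [0, 0, 0, 0, 0, -28983/4913, -9801/4913]] (rows listed top to bottom)


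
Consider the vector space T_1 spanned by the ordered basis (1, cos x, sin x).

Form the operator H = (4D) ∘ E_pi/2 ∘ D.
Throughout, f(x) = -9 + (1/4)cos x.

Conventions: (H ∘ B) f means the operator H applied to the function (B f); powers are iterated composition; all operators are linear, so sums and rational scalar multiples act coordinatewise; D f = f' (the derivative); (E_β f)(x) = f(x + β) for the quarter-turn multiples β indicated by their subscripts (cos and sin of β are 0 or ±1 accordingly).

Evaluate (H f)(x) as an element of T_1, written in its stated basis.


D f = -(1/4)sin x
E_pi/2 D f = -(1/4)cos x
D E_pi/2 D f = (1/4)sin x
(4D) E_pi/2 D f = sin x

the result is g(x) = sin x


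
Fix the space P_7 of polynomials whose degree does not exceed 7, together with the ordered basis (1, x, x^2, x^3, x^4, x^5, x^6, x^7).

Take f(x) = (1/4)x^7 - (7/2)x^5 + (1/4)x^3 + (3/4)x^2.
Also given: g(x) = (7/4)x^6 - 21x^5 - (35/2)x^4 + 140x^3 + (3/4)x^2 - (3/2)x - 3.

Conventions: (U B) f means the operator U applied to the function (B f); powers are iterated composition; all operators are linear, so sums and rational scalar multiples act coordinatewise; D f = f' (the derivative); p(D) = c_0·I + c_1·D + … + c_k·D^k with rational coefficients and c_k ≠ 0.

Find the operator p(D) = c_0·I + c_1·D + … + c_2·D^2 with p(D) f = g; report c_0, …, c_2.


D^0 f = (1/4)x^7 - (7/2)x^5 + (1/4)x^3 + (3/4)x^2
D^1 f = (7/4)x^6 - (35/2)x^4 + (3/4)x^2 + (3/2)x
D^2 f = (21/2)x^5 - 70x^3 + (3/2)x + 3/2
matching coefficients of g against c_0 f + c_1 Df + … from the top degree down determines the c_i
solution: c_0 = 0, c_1 = 1, c_2 = -2

p(D) = D − 2·D^2, i.e. c_0 = 0, c_1 = 1, c_2 = -2


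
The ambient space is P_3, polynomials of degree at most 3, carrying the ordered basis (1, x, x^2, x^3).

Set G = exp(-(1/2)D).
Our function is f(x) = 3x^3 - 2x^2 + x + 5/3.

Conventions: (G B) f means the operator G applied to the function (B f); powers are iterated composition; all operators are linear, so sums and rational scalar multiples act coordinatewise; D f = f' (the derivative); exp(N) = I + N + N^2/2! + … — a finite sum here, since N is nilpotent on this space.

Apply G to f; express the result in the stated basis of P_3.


g(x) = 3x^3 - (13/2)x^2 + (21/4)x + 7/24

order-1 term: -(9/2)x^2 + 2x - 1/2
order-2 term: (9/4)x - 1/2
order-3 term: -3/8
the series for exp(-(1/2)D) f terminates at order 3
exp(-(1/2)D) f = 3x^3 - (13/2)x^2 + (21/4)x + 7/24


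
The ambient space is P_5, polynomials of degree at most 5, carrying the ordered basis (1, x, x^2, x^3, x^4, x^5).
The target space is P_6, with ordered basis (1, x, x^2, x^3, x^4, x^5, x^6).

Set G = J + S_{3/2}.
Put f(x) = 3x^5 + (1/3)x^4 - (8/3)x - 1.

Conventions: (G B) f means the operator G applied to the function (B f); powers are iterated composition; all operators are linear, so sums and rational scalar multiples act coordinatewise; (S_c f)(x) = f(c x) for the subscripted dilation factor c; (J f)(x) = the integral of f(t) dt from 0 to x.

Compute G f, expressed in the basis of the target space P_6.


the result is g(x) = (1/2)x^6 + (10967/480)x^5 + (27/16)x^4 - (4/3)x^2 - 5x - 1

J f = (1/2)x^6 + (1/15)x^5 - (4/3)x^2 - x
S_{3/2} f = (729/32)x^5 + (27/16)x^4 - 4x - 1
(J + S_{3/2}) f = (1/2)x^6 + (10967/480)x^5 + (27/16)x^4 - (4/3)x^2 - 5x - 1


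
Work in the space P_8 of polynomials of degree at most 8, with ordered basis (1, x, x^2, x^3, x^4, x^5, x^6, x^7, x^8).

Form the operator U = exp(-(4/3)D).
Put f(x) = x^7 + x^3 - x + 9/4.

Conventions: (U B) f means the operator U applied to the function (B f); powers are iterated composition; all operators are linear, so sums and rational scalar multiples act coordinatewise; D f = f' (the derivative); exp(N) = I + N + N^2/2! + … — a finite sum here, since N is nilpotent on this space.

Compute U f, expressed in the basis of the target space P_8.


order-1 term: -(28/3)x^6 - 4x^2 + 4/3
order-2 term: (112/3)x^5 + (16/3)x
order-3 term: -(2240/27)x^4 - 64/27
order-4 term: (8960/81)x^3
order-5 term: -(7168/81)x^2
order-6 term: (28672/729)x
order-7 term: -16384/2187
the series for exp(-(4/3)D) f terminates at order 7
exp(-(4/3)D) f = x^7 - (28/3)x^6 + (112/3)x^5 - (2240/27)x^4 + (9041/81)x^3 - (7492/81)x^2 + (31831/729)x - 54925/8748

g(x) = x^7 - (28/3)x^6 + (112/3)x^5 - (2240/27)x^4 + (9041/81)x^3 - (7492/81)x^2 + (31831/729)x - 54925/8748


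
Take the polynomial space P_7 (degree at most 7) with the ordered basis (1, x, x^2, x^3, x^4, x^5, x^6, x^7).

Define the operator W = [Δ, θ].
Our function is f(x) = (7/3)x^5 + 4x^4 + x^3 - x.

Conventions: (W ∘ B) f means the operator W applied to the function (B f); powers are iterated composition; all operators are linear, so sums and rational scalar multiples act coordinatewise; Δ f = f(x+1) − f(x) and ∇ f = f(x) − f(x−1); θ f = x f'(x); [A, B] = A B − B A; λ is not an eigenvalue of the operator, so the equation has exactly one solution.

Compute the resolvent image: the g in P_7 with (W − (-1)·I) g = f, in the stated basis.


the image equals g(x) = (7/3)x^5 - (23/3)x^4 - 15x^3 + 67x^2 + (1/3)x - 211/3

write g with unknown coordinates in the stated basis and equate coefficients in (W − (-1)·I) g = f
solving from the highest basis element down gives g = (7/3)x^5 - (23/3)x^4 - 15x^3 + 67x^2 + (1/3)x - 211/3
check: W g = (35/3)x^4 + 16x^3 - 67x^2 - (4/3)x + 211/3
so W g − (-1)·g = (7/3)x^5 + 4x^4 + x^3 - x = f ✓


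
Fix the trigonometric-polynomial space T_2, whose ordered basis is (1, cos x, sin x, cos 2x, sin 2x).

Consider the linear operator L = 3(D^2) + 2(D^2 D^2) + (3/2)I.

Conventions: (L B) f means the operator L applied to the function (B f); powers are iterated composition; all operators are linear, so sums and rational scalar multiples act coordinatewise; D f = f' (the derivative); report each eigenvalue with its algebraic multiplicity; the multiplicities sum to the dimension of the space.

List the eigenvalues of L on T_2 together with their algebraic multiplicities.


λ = 1/2 (multiplicity 2), λ = 3/2 (multiplicity 1), λ = 43/2 (multiplicity 2)

image of 1: 3/2
image of cos x: (1/2)cos x
image of sin x: (1/2)sin x
image of cos 2x: (43/2)cos 2x
image of sin 2x: (43/2)sin 2x
the matrix is diagonal; its diagonal is (3/2, 1/2, 1/2, 43/2, 43/2)
for a triangular matrix the eigenvalues are the diagonal entries, with algebraic multiplicity their repetition count


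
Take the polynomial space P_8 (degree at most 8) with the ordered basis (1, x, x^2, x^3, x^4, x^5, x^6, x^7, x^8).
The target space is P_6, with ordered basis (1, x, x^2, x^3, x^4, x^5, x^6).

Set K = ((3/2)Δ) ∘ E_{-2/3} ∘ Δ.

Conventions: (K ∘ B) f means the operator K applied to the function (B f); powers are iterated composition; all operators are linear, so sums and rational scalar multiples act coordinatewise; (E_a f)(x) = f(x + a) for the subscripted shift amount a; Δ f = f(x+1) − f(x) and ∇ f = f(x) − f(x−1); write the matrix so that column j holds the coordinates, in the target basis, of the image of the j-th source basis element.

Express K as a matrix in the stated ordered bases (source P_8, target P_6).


image of 1: 0
image of x: 0
image of x^2: 3
image of x^3: 9x + 3
image of x^4: 18x^2 + 12x + 5
image of x^5: 30x^3 + 30x^2 + 25x + 55/9
image of x^6: 45x^4 + 60x^3 + 75x^2 + (110/3)x + 77/9
image of x^7: 63x^5 + 105x^4 + 175x^3 + (385/3)x^2 + (539/9)x + 301/27
image of x^8: 84x^6 + 168x^5 + 350x^4 + (3080/9)x^3 + (2156/9)x^2 + (2408/27)x + 3655/243
each image's coordinates form column j of the matrix

the matrix is [[0, 0, 3, 3, 5, 55/9, 77/9, 301/27, 3655/243]; [0, 0, 0, 9, 12, 25, 110/3, 539/9, 2408/27]; [0, 0, 0, 0, 18, 30, 75, 385/3, 2156/9]; [0, 0, 0, 0, 0, 30, 60, 175, 3080/9]; [0, 0, 0, 0, 0, 0, 45, 105, 350]; [0, 0, 0, 0, 0, 0, 0, 63, 168]; [0, 0, 0, 0, 0, 0, 0, 0, 84]] (rows listed top to bottom)


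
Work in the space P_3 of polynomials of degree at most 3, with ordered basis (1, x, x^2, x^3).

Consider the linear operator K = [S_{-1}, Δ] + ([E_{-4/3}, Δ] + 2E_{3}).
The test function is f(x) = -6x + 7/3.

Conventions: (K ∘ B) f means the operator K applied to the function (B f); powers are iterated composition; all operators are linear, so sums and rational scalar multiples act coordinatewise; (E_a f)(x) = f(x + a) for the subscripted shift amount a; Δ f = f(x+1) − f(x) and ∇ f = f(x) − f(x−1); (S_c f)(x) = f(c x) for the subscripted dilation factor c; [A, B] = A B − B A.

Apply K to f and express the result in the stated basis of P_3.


g(x) = -12x - 130/3

Δ f = -6
S_{-1} Δ f = -6
S_{-1} f = 6x + 7/3
Δ S_{-1} f = 6
[S_{-1}, Δ] f = -12
Δ f = -6
E_{-4/3} Δ f = -6
E_{-4/3} f = -6x + 31/3
Δ E_{-4/3} f = -6
[E_{-4/3}, Δ] f = 0
E_{3} f = -6x - 47/3
(2E_{3}) f = -12x - 94/3
([E_{-4/3}, Δ] + 2E_{3}) f = -12x - 94/3
([S_{-1}, Δ] + ([E_{-4/3}, Δ] + 2E_{3})) f = -12x - 130/3


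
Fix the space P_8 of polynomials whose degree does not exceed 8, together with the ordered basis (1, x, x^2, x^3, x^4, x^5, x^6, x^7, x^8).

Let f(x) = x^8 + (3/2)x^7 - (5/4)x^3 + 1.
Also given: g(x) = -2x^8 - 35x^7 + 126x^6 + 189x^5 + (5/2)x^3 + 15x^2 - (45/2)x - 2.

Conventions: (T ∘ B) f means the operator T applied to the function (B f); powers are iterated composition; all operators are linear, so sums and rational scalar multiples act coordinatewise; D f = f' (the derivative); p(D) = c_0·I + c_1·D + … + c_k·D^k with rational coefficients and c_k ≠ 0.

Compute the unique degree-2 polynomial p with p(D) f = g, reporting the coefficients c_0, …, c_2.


D^0 f = x^8 + (3/2)x^7 - (5/4)x^3 + 1
D^1 f = 8x^7 + (21/2)x^6 - (15/4)x^2
D^2 f = 56x^6 + 63x^5 - (15/2)x
matching coefficients of g against c_0 f + c_1 Df + … from the top degree down determines the c_i
solution: c_0 = -2, c_1 = -4, c_2 = 3

p(D) = -2·I − 4·D + 3·D^2, i.e. c_0 = -2, c_1 = -4, c_2 = 3


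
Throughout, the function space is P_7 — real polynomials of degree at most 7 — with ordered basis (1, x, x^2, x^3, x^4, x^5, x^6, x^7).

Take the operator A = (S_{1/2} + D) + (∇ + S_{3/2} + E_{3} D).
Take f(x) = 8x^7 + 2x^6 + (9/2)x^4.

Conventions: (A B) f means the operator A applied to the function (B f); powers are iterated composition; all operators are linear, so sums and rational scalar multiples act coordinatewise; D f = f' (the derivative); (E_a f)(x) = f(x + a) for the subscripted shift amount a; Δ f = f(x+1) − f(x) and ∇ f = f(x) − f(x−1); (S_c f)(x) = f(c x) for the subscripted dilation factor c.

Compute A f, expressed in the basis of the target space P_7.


S_{1/2} f = (1/16)x^7 + (1/32)x^6 + (9/32)x^4
D f = 56x^6 + 12x^5 + 18x^3
(S_{1/2} + D) f = (1/16)x^7 + (1793/32)x^6 + 12x^5 + (9/32)x^4 + 18x^3
∇ f = 56x^6 - 156x^5 + 250x^4 - 222x^3 + 111x^2 - 26x + 3/2
S_{3/2} f = (2187/16)x^7 + (729/32)x^6 + (729/32)x^4
D f = 56x^6 + 12x^5 + 18x^3
E_{3} D f = 56x^6 + 1020x^5 + 7740x^4 + 31338x^3 + 71442x^2 + 86994x + 44226
(∇ + S_{3/2} + E_{3} D) f = (2187/16)x^7 + (4313/32)x^6 + 864x^5 + (256409/32)x^4 + 31116x^3 + 71553x^2 + 86968x + 88455/2
((S_{1/2} + D) + (∇ + S_{3/2} + E_{3} D)) f = (547/4)x^7 + (3053/16)x^6 + 876x^5 + (128209/16)x^4 + 31134x^3 + 71553x^2 + 86968x + 88455/2

the result is g(x) = (547/4)x^7 + (3053/16)x^6 + 876x^5 + (128209/16)x^4 + 31134x^3 + 71553x^2 + 86968x + 88455/2


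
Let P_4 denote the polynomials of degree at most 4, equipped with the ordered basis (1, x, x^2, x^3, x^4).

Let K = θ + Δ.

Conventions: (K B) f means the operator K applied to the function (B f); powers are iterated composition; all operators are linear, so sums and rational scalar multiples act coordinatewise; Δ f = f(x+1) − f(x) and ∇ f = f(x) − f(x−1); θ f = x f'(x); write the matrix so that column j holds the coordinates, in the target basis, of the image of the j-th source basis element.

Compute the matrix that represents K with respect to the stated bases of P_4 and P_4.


the matrix is [[0, 1, 1, 1, 1]; [0, 1, 2, 3, 4]; [0, 0, 2, 3, 6]; [0, 0, 0, 3, 4]; [0, 0, 0, 0, 4]] (rows listed top to bottom)

image of 1: 0
image of x: x + 1
image of x^2: 2x^2 + 2x + 1
image of x^3: 3x^3 + 3x^2 + 3x + 1
image of x^4: 4x^4 + 4x^3 + 6x^2 + 4x + 1
each image's coordinates form column j of the matrix


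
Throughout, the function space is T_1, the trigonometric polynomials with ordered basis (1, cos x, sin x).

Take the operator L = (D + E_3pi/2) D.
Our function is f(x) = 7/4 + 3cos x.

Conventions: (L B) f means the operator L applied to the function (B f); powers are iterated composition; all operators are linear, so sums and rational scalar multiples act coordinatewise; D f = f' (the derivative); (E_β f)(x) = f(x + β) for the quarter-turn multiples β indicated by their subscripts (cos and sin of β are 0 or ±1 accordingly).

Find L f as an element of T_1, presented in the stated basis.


the result is g(x) = 0

D f = -3sin x
D D f = -3cos x
E_3pi/2 D f = 3cos x
(D + E_3pi/2) D f = 0


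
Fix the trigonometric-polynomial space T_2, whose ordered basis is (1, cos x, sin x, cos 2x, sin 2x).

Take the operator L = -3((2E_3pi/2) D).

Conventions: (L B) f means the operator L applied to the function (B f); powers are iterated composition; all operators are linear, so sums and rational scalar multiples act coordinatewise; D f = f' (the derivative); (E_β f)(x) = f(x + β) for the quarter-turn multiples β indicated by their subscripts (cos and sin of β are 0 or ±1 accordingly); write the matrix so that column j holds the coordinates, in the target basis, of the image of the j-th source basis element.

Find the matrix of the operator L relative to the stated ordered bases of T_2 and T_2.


the matrix is [[0, 0, 0, 0, 0]; [0, -6, 0, 0, 0]; [0, 0, -6, 0, 0]; [0, 0, 0, 0, 12]; [0, 0, 0, -12, 0]] (rows listed top to bottom)

image of 1: 0
image of cos x: -6cos x
image of sin x: -6sin x
image of cos 2x: -12sin 2x
image of sin 2x: 12cos 2x
each image's coordinates form column j of the matrix


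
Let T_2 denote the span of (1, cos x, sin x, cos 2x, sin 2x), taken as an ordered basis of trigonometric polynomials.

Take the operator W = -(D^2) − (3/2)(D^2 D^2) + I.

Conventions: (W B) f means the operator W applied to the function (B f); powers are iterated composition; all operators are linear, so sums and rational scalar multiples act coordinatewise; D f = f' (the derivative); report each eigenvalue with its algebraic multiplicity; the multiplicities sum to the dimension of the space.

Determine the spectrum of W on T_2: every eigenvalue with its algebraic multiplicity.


λ = -19 (multiplicity 2), λ = 1/2 (multiplicity 2), λ = 1 (multiplicity 1)

image of 1: 1
image of cos x: (1/2)cos x
image of sin x: (1/2)sin x
image of cos 2x: -19cos 2x
image of sin 2x: -19sin 2x
the matrix is diagonal; its diagonal is (1, 1/2, 1/2, -19, -19)
for a triangular matrix the eigenvalues are the diagonal entries, with algebraic multiplicity their repetition count


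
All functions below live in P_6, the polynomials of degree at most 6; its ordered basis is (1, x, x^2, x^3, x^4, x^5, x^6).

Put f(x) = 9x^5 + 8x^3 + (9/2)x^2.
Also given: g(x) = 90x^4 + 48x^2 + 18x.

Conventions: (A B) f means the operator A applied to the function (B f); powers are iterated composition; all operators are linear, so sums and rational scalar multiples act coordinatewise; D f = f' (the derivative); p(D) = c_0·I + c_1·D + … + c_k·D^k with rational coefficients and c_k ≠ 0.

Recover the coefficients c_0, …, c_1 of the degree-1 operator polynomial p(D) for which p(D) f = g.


c_0 = 0, c_1 = 2

D^0 f = 9x^5 + 8x^3 + (9/2)x^2
D^1 f = 45x^4 + 24x^2 + 9x
matching coefficients of g against c_0 f + c_1 Df + … from the top degree down determines the c_i
solution: c_0 = 0, c_1 = 2


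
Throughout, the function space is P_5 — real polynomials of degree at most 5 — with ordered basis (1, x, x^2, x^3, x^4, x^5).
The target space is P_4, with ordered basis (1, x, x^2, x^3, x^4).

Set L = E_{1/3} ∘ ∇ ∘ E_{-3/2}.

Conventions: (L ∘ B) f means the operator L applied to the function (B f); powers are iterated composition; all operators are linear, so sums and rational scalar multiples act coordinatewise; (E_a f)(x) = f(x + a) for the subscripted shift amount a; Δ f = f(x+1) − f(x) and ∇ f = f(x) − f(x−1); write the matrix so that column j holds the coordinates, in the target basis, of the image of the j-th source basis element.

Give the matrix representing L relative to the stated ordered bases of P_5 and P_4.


image of 1: 0
image of x: 1
image of x^2: 2x - 10/3
image of x^3: 3x^2 - 10x + 103/12
image of x^4: 4x^3 - 20x^2 + (103/3)x - 545/27
image of x^5: 5x^4 - (100/3)x^3 + (515/6)x^2 - (2725/27)x + 59081/1296
each image's coordinates form column j of the matrix

the matrix is [[0, 1, -10/3, 103/12, -545/27, 59081/1296]; [0, 0, 2, -10, 103/3, -2725/27]; [0, 0, 0, 3, -20, 515/6]; [0, 0, 0, 0, 4, -100/3]; [0, 0, 0, 0, 0, 5]] (rows listed top to bottom)


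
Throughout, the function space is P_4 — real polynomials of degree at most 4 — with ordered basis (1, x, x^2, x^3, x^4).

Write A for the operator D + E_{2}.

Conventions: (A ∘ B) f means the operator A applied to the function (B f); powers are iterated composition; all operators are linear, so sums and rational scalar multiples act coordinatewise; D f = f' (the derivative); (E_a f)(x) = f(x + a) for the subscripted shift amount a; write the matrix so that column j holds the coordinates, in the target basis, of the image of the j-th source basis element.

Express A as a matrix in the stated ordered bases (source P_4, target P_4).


the matrix is [[1, 3, 4, 8, 16]; [0, 1, 6, 12, 32]; [0, 0, 1, 9, 24]; [0, 0, 0, 1, 12]; [0, 0, 0, 0, 1]] (rows listed top to bottom)

image of 1: 1
image of x: x + 3
image of x^2: x^2 + 6x + 4
image of x^3: x^3 + 9x^2 + 12x + 8
image of x^4: x^4 + 12x^3 + 24x^2 + 32x + 16
each image's coordinates form column j of the matrix


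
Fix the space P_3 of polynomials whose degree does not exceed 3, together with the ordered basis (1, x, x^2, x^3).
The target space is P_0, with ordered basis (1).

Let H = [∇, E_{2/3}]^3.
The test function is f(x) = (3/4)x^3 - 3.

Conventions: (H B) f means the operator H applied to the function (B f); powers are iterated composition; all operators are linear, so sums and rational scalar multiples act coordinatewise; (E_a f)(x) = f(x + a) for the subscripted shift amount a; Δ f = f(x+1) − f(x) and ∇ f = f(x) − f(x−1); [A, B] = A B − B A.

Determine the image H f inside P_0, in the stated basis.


E_{2/3} f = (3/4)x^3 + (3/2)x^2 + x - 25/9
∇ E_{2/3} f = (9/4)x^2 + (3/4)x + 1/4
∇ f = (9/4)x^2 - (9/4)x + 3/4
E_{2/3} ∇ f = (9/4)x^2 + (3/4)x + 1/4
[∇, E_{2/3}] f = 0
E_{2/3} [∇, E_{2/3}] f = 0
∇ E_{2/3} [∇, E_{2/3}] f = 0
∇ [∇, E_{2/3}] f = 0
E_{2/3} ∇ [∇, E_{2/3}] f = 0
[∇, E_{2/3}] [∇, E_{2/3}] f = 0
E_{2/3} [∇, E_{2/3}] [∇, E_{2/3}] f = 0
∇ E_{2/3} [∇, E_{2/3}] [∇, E_{2/3}] f = 0
∇ [∇, E_{2/3}] [∇, E_{2/3}] f = 0
E_{2/3} ∇ [∇, E_{2/3}] [∇, E_{2/3}] f = 0
[∇, E_{2/3}] [∇, E_{2/3}] [∇, E_{2/3}] f = 0

the result is g(x) = 0


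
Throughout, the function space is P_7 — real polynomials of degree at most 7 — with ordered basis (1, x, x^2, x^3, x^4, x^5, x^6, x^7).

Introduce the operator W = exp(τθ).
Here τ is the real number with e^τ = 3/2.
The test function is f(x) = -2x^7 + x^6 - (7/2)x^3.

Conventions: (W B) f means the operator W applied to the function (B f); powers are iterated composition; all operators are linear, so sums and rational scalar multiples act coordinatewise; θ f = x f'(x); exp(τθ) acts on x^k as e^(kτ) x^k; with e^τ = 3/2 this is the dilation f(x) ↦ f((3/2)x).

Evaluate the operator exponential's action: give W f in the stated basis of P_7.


exp(τθ) x^k = e^(kτ) x^k; with e^τ = 3/2 this sends x^k to (3/2)^k x^k
x^3 ↦ 27/8 x^3
x^6 ↦ 729/64 x^6
x^7 ↦ 2187/128 x^7
applying this coordinatewise to f: exp(τθ) f = -(2187/64)x^7 + (729/64)x^6 - (189/16)x^3

the result is g(x) = -(2187/64)x^7 + (729/64)x^6 - (189/16)x^3


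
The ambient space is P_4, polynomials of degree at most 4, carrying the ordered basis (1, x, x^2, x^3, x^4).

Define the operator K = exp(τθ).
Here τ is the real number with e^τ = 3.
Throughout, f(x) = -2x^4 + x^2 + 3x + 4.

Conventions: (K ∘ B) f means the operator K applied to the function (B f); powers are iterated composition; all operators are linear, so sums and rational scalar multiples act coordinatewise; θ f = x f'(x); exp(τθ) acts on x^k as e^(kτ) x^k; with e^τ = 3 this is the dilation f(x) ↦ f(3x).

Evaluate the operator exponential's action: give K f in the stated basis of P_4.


g(x) = -162x^4 + 9x^2 + 9x + 4

exp(τθ) x^k = e^(kτ) x^k; with e^τ = 3 this sends x^k to 3^k x^k
x ↦ 3 x
x^2 ↦ 9 x^2
x^4 ↦ 81 x^4
applying this coordinatewise to f: exp(τθ) f = -162x^4 + 9x^2 + 9x + 4


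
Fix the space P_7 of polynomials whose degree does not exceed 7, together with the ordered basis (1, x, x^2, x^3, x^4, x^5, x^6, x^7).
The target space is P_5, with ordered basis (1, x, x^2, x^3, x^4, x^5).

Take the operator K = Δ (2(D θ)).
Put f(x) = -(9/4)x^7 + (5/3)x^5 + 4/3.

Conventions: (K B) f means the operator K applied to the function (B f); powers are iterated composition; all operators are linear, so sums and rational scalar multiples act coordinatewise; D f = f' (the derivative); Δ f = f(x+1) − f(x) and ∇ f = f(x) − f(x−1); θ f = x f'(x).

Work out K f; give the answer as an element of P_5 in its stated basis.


the image equals g(x) = -1323x^5 - (6615/2)x^4 - (12230/3)x^3 - (5615/2)x^2 - (2969/3)x - 823/6

θ f = -(63/4)x^7 + (25/3)x^5
D θ f = -(441/4)x^6 + (125/3)x^4
(2(D θ)) f = -(441/2)x^6 + (250/3)x^4
Δ (2(D θ)) f = -1323x^5 - (6615/2)x^4 - (12230/3)x^3 - (5615/2)x^2 - (2969/3)x - 823/6


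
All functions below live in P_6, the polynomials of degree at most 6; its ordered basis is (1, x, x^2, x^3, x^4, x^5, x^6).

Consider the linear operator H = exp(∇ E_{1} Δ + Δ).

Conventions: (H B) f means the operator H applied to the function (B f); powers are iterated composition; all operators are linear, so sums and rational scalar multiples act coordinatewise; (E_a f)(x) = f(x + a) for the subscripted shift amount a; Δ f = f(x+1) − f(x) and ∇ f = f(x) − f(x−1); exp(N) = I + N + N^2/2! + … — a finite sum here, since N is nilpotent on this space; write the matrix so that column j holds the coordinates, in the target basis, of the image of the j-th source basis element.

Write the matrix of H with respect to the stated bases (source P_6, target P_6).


the matrix is [[1, 1, 4, 17, 89, 552, 3895]; [0, 1, 2, 12, 68, 445, 3312]; [0, 0, 1, 3, 24, 170, 1335]; [0, 0, 0, 1, 4, 40, 340]; [0, 0, 0, 0, 1, 5, 60]; [0, 0, 0, 0, 0, 1, 6]; [0, 0, 0, 0, 0, 0, 1]] (rows listed top to bottom)

image of 1: 1
image of x: x + 1
image of x^2: x^2 + 2x + 4
image of x^3: x^3 + 3x^2 + 12x + 17
image of x^4: x^4 + 4x^3 + 24x^2 + 68x + 89
image of x^5: x^5 + 5x^4 + 40x^3 + 170x^2 + 445x + 552
image of x^6: x^6 + 6x^5 + 60x^4 + 340x^3 + 1335x^2 + 3312x + 3895
each image's coordinates form column j of the matrix


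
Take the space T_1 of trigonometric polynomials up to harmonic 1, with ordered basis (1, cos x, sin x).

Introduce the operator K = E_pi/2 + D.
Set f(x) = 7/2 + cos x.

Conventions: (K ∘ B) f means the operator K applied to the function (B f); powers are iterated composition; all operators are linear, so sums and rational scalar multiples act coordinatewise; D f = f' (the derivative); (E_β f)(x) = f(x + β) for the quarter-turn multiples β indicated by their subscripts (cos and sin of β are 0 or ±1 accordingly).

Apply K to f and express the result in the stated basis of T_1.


E_pi/2 f = 7/2 - sin x
D f = -sin x
(E_pi/2 + D) f = 7/2 - 2sin x

the image equals g(x) = 7/2 - 2sin x


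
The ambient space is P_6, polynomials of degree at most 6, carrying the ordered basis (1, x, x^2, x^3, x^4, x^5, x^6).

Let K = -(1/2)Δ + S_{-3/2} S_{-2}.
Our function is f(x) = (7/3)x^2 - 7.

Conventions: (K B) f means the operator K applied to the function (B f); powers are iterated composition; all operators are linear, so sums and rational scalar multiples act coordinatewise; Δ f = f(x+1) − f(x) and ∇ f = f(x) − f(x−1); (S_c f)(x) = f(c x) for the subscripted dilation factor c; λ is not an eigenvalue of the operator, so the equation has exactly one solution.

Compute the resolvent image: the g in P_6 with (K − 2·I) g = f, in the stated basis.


write g with unknown coordinates in the stated basis and equate coefficients in (K − 2·I) g = f
solving from the highest basis element down gives g = (1/3)x^2 + (1/3)x + 20/3
check: K g = 3x^2 + (2/3)x + 19/3
so K g − 2·g = (7/3)x^2 - 7 = f ✓

g(x) = (1/3)x^2 + (1/3)x + 20/3


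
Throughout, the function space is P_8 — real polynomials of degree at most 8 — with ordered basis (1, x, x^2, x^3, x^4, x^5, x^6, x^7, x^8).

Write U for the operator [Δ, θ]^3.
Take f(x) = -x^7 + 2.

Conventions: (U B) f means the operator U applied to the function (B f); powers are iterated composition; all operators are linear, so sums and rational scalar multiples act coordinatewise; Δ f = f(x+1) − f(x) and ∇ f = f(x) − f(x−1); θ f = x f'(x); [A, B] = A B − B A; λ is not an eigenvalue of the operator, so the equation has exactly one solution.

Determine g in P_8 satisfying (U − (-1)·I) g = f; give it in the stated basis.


write g with unknown coordinates in the stated basis and equate coefficients in (U − (-1)·I) g = f
solving from the highest basis element down gives g = -x^7 + 210x^4 + 2520x^3 + 11340x^2 + 17640x - 13228
check: U g = -210x^4 - 2520x^3 - 11340x^2 - 17640x + 13230
so U g − (-1)·g = -x^7 + 2 = f ✓

the image equals g(x) = -x^7 + 210x^4 + 2520x^3 + 11340x^2 + 17640x - 13228
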